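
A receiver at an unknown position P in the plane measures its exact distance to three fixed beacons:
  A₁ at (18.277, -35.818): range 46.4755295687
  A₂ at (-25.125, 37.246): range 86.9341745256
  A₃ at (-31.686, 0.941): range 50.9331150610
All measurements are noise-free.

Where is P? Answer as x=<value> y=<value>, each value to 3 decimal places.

x=-26.082 y=-49.683

eq1: (x − 18.277)² + (y + 35.818)² = 46.4755295687²
eq2: (x + 25.125)² + (y − 37.246)² = 86.9341745256²
eq3: (x + 31.686)² + (y − 0.941)² = 50.9331150610²
eq2−eq1, eq2−eq3 (x²,y² cancel):
  86.804·x − 146.128·y = 4996.023564
  -13.122·x − 72.610·y = 3949.726427
det = 86.804·-72.610 − -146.128·-13.122 = -8220.330056
x = (4996.023564·-72.610 − -146.128·3949.726427) / -8220.330056 = -26.082207
y = (86.804·3949.726427 − 4996.023564·-13.122) / -8220.330056 = -49.682905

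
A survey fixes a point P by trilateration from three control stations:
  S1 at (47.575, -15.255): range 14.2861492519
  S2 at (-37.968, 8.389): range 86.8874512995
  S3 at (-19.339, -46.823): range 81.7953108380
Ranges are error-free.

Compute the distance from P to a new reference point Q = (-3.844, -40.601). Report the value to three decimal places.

65.570

eq1: (x − 47.575)² + (y + 15.255)² = 14.2861492519²
eq2: (x + 37.968)² + (y − 8.389)² = 86.8874512995²
eq3: (x + 19.339)² + (y + 46.823)² = 81.7953108380²
eq2−eq1, eq2−eq3 (x²,y² cancel):
  171.086·x − 47.288·y = 8329.486438
  37.258·x − 110.424·y = 1913.402223
det = 171.086·-110.424 − -47.288·37.258 = -17130.144160
x = (8329.486438·-110.424 − -47.288·1913.402223) / -17130.144160 = 48.411399
y = (171.086·1913.402223 − 8329.486438·37.258) / -17130.144160 = -0.993356
|P − Q| = √((48.411399 − -3.844)² + (-0.993356 − -40.601)²) = 65.569751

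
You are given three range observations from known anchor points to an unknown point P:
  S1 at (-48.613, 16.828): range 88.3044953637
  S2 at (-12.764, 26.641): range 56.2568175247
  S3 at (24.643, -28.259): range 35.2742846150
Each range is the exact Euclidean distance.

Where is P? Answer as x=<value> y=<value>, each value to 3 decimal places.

x=38.764 y=4.065

eq1: (x + 48.613)² + (y − 16.828)² = 88.3044953637²
eq2: (x + 12.764)² + (y − 26.641)² = 56.2568175247²
eq3: (x − 24.643)² + (y + 28.259)² = 35.2742846150²
eq1−eq3, eq1−eq2 (x²,y² cancel):
  146.512·x − 90.174·y = 5312.851923
  71.698·x + 19.626·y = 2859.111607
det = 146.512·19.626 − -90.174·71.698 = 9340.739964
x = (5312.851923·19.626 − -90.174·2859.111607) / 9340.739964 = 38.764334
y = (146.512·2859.111607 − 5312.851923·71.698) / 9340.739964 = 4.065342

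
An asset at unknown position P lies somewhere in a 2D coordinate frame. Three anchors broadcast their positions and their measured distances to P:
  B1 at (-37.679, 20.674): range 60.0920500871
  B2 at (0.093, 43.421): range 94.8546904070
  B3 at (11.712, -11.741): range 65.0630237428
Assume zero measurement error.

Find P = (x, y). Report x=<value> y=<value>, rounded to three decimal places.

x=-47.547 y=-38.602

eq1: (x + 37.679)² + (y − 20.674)² = 60.0920500871²
eq2: (x − 0.093)² + (y − 43.421)² = 94.8546904070²
eq3: (x − 11.712)² + (y + 11.741)² = 65.0630237428²
eq1−eq3, eq1−eq2 (x²,y² cancel):
  98.782·x − 64.830·y = -2194.241867
  75.544·x + 45.494·y = -5348.087236
det = 98.782·45.494 − -64.830·75.544 = 9391.505828
x = (-2194.241867·45.494 − -64.830·-5348.087236) / 9391.505828 = -47.547363
y = (98.782·-5348.087236 − -2194.241867·75.544) / 9391.505828 = -38.602217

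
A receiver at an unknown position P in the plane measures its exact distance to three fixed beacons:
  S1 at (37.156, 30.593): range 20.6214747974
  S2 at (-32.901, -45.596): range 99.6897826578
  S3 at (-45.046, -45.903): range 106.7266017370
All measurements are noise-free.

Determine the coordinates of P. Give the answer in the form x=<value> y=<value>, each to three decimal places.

eq1: (x − 37.156)² + (y − 30.593)² = 20.6214747974²
eq2: (x + 32.901)² + (y + 45.596)² = 99.6897826578²
eq3: (x + 45.046)² + (y + 45.903)² = 106.7266017370²
eq3−eq1, eq3−eq2 (x²,y² cancel):
  164.404·x + 152.992·y = 9145.594756
  24.290·x + 0.614·y = 477.758244
det = 164.404·0.614 − 152.992·24.290 = -3615.231624
x = (9145.594756·0.614 − 152.992·477.758244) / -3615.231624 = 18.664861
y = (164.404·477.758244 − 9145.594756·24.290) / -3615.231624 = 39.721142

x=18.665 y=39.721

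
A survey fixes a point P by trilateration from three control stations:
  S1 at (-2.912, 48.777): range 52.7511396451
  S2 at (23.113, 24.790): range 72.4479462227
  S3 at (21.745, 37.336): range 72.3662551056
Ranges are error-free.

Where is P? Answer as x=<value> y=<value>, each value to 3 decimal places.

x=-49.327 y=23.710

eq1: (x + 2.912)² + (y − 48.777)² = 52.7511396451²
eq2: (x − 23.113)² + (y − 24.790)² = 72.4479462227²
eq3: (x − 21.745)² + (y − 37.336)² = 72.3662551056²
eq2−eq3, eq2−eq1 (x²,y² cancel):
  -2.736·x + 25.092·y = 729.897086
  -52.050·x + 47.974·y = 3704.942782
det = -2.736·47.974 − 25.092·-52.050 = 1174.781736
x = (729.897086·47.974 − 25.092·3704.942782) / 1174.781736 = -49.326900
y = (-2.736·3704.942782 − 729.897086·-52.050) / 1174.781736 = 23.710294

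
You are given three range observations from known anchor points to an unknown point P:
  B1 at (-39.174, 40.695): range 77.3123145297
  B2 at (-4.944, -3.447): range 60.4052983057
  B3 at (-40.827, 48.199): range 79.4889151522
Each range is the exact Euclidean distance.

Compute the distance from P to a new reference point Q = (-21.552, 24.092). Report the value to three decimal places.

eq1: (x + 39.174)² + (y − 40.695)² = 77.3123145297²
eq2: (x + 4.944)² + (y + 3.447)² = 60.4052983057²
eq3: (x + 40.827)² + (y − 48.199)² = 79.4889151522²
eq3−eq1, eq3−eq2 (x²,y² cancel):
  3.306·x − 15.008·y = -458.008575
  71.766·x − 103.292·y = -1283.975016
det = 3.306·-103.292 − -15.008·71.766 = 735.580776
x = (-458.008575·-103.292 − -15.008·-1283.975016) / 735.580776 = 38.117805
y = (3.306·-1283.975016 − -458.008575·71.766) / 735.580776 = 38.914315
|P − Q| = √((38.117805 − -21.552)² + (38.914315 − 24.092)²) = 61.483223

61.483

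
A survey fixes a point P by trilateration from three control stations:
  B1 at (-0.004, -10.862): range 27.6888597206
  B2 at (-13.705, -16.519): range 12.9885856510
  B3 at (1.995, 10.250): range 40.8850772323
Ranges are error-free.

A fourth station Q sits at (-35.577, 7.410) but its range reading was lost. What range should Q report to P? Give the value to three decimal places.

28.084

eq1: (x + 0.004)² + (y + 10.862)² = 27.6888597206²
eq2: (x + 13.705)² + (y + 16.519)² = 12.9885856510²
eq3: (x − 1.995)² + (y − 10.250)² = 40.8850772323²
eq3−eq1, eq3−eq2 (x²,y² cancel):
  -3.998·x − 42.224·y = 913.857123
  -31.400·x − 53.538·y = 1854.548044
det = -3.998·-53.538 − -42.224·-31.400 = -1111.788676
x = (913.857123·-53.538 − -42.224·1854.548044) / -1111.788676 = -26.426204
y = (-3.998·1854.548044 − 913.857123·-31.400) / -1111.788676 = -19.140895
|P − Q| = √((-26.426204 − -35.577)² + (-19.140895 − 7.410)²) = 28.083574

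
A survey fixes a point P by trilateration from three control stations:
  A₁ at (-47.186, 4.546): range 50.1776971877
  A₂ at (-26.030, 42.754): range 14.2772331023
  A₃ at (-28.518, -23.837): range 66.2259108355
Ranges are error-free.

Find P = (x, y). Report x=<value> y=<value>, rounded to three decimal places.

eq1: (x + 47.186)² + (y − 4.546)² = 50.1776971877²
eq2: (x + 26.030)² + (y − 42.754)² = 14.2772331023²
eq3: (x + 28.518)² + (y + 23.837)² = 66.2259108355²
eq2−eq3, eq2−eq1 (x²,y² cancel):
  -4.976·x − 133.182·y = -5306.018404
  -42.312·x − 76.416·y = -2572.242614
det = -4.976·-76.416 − -133.182·-42.312 = -5254.950768
x = (-5306.018404·-76.416 − -133.182·-2572.242614) / -5254.950768 = -11.967436
y = (-4.976·-2572.242614 − -5306.018404·-42.312) / -5254.950768 = 40.287489

x=-11.967 y=40.287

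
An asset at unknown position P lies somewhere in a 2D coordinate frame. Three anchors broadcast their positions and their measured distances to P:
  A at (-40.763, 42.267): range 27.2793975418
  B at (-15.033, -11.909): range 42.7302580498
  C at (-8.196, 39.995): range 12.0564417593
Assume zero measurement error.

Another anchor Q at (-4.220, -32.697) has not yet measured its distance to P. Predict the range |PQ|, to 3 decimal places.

64.592

eq1: (x + 40.763)² + (y − 42.267)² = 27.2793975418²
eq2: (x + 15.033)² + (y + 11.909)² = 42.7302580498²
eq3: (x + 8.196)² + (y − 39.995)² = 12.0564417593²
eq1−eq3, eq1−eq2 (x²,y² cancel):
  65.134·x − 4.544·y = -1182.539275
  51.460·x − 108.352·y = -4162.015511
det = 65.134·-108.352 − -4.544·51.460 = -6823.564928
x = (-1182.539275·-108.352 − -4.544·-4162.015511) / -6823.564928 = -16.006046
y = (65.134·-4162.015511 − -1182.539275·51.460) / -6823.564928 = 30.810178
|P − Q| = √((-16.006046 − -4.220)² + (30.810178 − -32.697)²) = 64.591582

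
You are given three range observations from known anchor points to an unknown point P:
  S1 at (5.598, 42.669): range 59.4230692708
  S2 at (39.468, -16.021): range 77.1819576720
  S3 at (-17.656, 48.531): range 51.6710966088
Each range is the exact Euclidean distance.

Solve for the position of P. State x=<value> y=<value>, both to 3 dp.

eq1: (x − 5.598)² + (y − 42.669)² = 59.4230692708²
eq2: (x − 39.468)² + (y + 16.021)² = 77.1819576720²
eq3: (x + 17.656)² + (y − 48.531)² = 51.6710966088²
eq2−eq1, eq2−eq3 (x²,y² cancel):
  -67.740·x + 117.380·y = 2463.539129
  -114.248·x + 129.104·y = 4139.749197
det = -67.740·129.104 − 117.380·-114.248 = 4664.925280
x = (2463.539129·129.104 − 117.380·4139.749197) / 4664.925280 = -35.985786
y = (-67.740·4139.749197 − 2463.539129·-114.248) / 4664.925280 = 0.220327

x=-35.986 y=0.220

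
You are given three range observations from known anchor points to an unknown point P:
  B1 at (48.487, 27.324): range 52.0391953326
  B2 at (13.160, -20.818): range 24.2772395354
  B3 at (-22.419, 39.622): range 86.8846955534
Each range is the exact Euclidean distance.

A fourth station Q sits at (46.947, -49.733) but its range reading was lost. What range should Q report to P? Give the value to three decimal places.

27.958

eq1: (x − 48.487)² + (y − 27.324)² = 52.0391953326²
eq2: (x − 13.160)² + (y + 20.818)² = 24.2772395354²
eq3: (x + 22.419)² + (y − 39.622)² = 86.8846955534²
eq1−eq2, eq1−eq3 (x²,y² cancel):
  -70.654·x − 96.284·y = -372.321930
  -141.812·x + 24.596·y = -5865.948171
det = -70.654·24.596 − -96.284·-141.812 = -15392.032392
x = (-372.321930·24.596 − -96.284·-5865.948171) / -15392.032392 = 37.289071
y = (-70.654·-5865.948171 − -372.321930·-141.812) / -15392.032392 = -23.496116
|P − Q| = √((37.289071 − 46.947)² + (-23.496116 − -49.733)²) = 27.957998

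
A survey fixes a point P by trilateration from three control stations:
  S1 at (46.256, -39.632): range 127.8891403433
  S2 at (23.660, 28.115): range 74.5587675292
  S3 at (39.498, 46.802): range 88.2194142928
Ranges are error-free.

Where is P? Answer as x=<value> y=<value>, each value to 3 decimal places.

x=-48.718 y=46.016

eq1: (x − 46.256)² + (y + 39.632)² = 127.8891403433²
eq2: (x − 23.660)² + (y − 28.115)² = 74.5587675292²
eq3: (x − 39.498)² + (y − 46.802)² = 88.2194142928²
eq3−eq1, eq3−eq2 (x²,y² cancel):
  13.516·x − 172.868·y = -8613.173408
  -31.676·x − 37.374·y = -176.615140
det = 13.516·-37.374 − -172.868·-31.676 = -5980.913752
x = (-8613.173408·-37.374 − -172.868·-176.615140) / -5980.913752 = -48.717913
y = (13.516·-176.615140 − -8613.173408·-31.676) / -5980.913752 = 46.016047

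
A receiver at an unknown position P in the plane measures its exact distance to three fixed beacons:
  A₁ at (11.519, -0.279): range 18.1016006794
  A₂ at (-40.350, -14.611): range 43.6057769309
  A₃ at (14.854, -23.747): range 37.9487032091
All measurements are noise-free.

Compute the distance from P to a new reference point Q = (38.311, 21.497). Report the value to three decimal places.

eq1: (x − 11.519)² + (y + 0.279)² = 18.1016006794²
eq2: (x + 40.350)² + (y + 14.611)² = 43.6057769309²
eq3: (x − 14.854)² + (y + 23.747)² = 37.9487032091²
eq3−eq2, eq3−eq1 (x²,y² cancel):
  -110.408·x + 18.272·y = 595.682790
  -6.670·x + 46.936·y = 460.640005
det = -110.408·46.936 − 18.272·-6.670 = -5060.235648
x = (595.682790·46.936 − 18.272·460.640005) / -5060.235648 = -3.861906
y = (-110.408·460.640005 − 595.682790·-6.670) / -5060.235648 = 9.265406
|P − Q| = √((-3.861906 − 38.311)² + (9.265406 − 21.497)²) = 43.910886

43.911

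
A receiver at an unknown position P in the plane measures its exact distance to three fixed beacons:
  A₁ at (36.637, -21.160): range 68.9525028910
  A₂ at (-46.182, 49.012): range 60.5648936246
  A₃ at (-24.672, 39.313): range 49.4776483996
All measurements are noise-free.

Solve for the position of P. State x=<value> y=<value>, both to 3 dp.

eq1: (x − 36.637)² + (y + 21.160)² = 68.9525028910²
eq2: (x + 46.182)² + (y − 49.012)² = 60.5648936246²
eq3: (x + 24.672)² + (y − 39.313)² = 49.4776483996²
eq1−eq2, eq1−eq3 (x²,y² cancel):
  -165.638·x + 140.344·y = 3831.279214
  -122.618·x + 120.946·y = 2670.614148
det = -165.638·120.946 − 140.344·-122.618 = -2824.552956
x = (3831.279214·120.946 − 140.344·2670.614148) / -2824.552956 = -31.358316
y = (-165.638·2670.614148 − 3831.279214·-122.618) / -2824.552956 = -9.710779

x=-31.358 y=-9.711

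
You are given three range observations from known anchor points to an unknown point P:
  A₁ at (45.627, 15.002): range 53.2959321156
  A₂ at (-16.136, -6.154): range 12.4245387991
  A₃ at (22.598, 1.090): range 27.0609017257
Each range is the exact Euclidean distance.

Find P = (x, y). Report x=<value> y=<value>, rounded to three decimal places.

x=-3.763 y=-5.026

eq1: (x − 45.627)² + (y − 15.002)² = 53.2959321156²
eq2: (x + 16.136)² + (y + 6.154)² = 12.4245387991²
eq3: (x − 22.598)² + (y − 1.090)² = 27.0609017257²
eq1−eq3, eq1−eq2 (x²,y² cancel):
  -46.058·x − 27.824·y = 313.138549
  -123.526·x − 42.312·y = 677.446295
det = -46.058·-42.312 − -27.824·-123.526 = -1488.181328
x = (313.138549·-42.312 − -27.824·677.446295) / -1488.181328 = -3.762813
y = (-46.058·677.446295 − 313.138549·-123.526) / -1488.181328 = -5.025551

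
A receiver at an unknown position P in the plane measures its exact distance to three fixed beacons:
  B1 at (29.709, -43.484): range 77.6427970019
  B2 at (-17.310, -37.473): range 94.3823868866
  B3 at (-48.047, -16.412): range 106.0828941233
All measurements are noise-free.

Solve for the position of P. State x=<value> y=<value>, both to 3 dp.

eq1: (x − 29.709)² + (y + 43.484)² = 77.6427970019²
eq2: (x + 17.310)² + (y + 37.473)² = 94.3823868866²
eq3: (x + 48.047)² + (y + 16.412)² = 106.0828941233²
eq2−eq1, eq2−eq3 (x²,y² cancel):
  94.038·x − 12.022·y = 3949.252136
  -61.474·x + 42.122·y = -1471.539347
det = 94.038·42.122 − -12.022·-61.474 = 3222.028208
x = (3949.252136·42.122 − -12.022·-1471.539347) / 3222.028208 = 46.138501
y = (94.038·-1471.539347 − 3949.252136·-61.474) / 3222.028208 = 32.400619

x=46.139 y=32.401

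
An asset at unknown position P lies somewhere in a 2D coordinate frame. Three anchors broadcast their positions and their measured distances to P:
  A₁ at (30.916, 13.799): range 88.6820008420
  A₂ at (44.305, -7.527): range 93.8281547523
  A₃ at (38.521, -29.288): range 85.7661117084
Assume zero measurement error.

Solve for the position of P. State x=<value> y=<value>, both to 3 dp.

x=-47.237 y=-28.113

eq1: (x − 30.916)² + (y − 13.799)² = 88.6820008420²
eq2: (x − 44.305)² + (y + 7.527)² = 93.8281547523²
eq3: (x − 38.521)² + (y + 29.288)² = 85.7661117084²
eq2−eq1, eq2−eq3 (x²,y² cancel):
  -26.778·x + 42.652·y = 65.848054
  -11.568·x − 43.522·y = 1769.962338
det = -26.778·-43.522 − 42.652·-11.568 = 1658.830452
x = (65.848054·-43.522 − 42.652·1769.962338) / 1658.830452 = -47.237059
y = (-26.778·1769.962338 − 65.848054·-11.568) / 1658.830452 = -28.112771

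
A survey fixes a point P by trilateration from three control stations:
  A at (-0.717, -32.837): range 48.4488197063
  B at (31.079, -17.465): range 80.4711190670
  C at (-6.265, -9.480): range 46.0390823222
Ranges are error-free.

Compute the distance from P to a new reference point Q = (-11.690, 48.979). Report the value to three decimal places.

eq1: (x + 0.717)² + (y + 32.837)² = 48.4488197063²
eq2: (x − 31.079)² + (y + 17.465)² = 80.4711190670²
eq3: (x + 6.265)² + (y + 9.480)² = 46.0390823222²
eq2−eq1, eq2−eq3 (x²,y² cancel):
  -63.592·x − 30.744·y = 3936.165065
  -74.688·x + 15.970·y = 3214.194062
det = -63.592·15.970 − -30.744·-74.688 = -3311.772112
x = (3936.165065·15.970 − -30.744·3214.194062) / -3311.772112 = -48.819101
y = (-63.592·3214.194062 − 3936.165065·-74.688) / -3311.772112 = -27.051157
|P − Q| = √((-48.819101 − -11.690)² + (-27.051157 − 48.979)²) = 84.611790

84.612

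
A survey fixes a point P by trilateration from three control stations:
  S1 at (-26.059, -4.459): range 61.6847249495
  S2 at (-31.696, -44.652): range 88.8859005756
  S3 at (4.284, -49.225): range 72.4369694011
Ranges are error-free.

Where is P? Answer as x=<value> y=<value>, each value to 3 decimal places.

eq1: (x + 26.059)² + (y + 4.459)² = 61.6847249495²
eq2: (x + 31.696)² + (y + 44.652)² = 88.8859005756²
eq3: (x − 4.284)² + (y + 49.225)² = 72.4369694011²
eq2−eq3, eq2−eq1 (x²,y² cancel):
  71.960·x − 9.146·y = 2096.604546
  11.274·x + 80.386·y = 1796.214671
det = 71.960·80.386 − -9.146·11.274 = 5887.688564
x = (2096.604546·80.386 − -9.146·1796.214671) / 5887.688564 = 31.415696
y = (71.960·1796.214671 − 2096.604546·11.274) / 5887.688564 = 17.938871

x=31.416 y=17.939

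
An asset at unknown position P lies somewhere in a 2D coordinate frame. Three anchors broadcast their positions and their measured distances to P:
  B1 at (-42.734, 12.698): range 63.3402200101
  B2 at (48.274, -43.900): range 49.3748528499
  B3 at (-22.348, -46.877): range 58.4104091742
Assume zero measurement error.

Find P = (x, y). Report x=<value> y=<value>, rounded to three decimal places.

x=18.146 y=-4.782

eq1: (x + 42.734)² + (y − 12.698)² = 63.3402200101²
eq2: (x − 48.274)² + (y + 43.900)² = 49.3748528499²
eq3: (x + 22.348)² + (y + 46.877)² = 58.4104091742²
eq2−eq1, eq2−eq3 (x²,y² cancel):
  -182.016·x + 113.196·y = -3844.262493
  -141.244·x − 5.954·y = -2534.602649
det = -182.016·-5.954 − 113.196·-141.244 = 17071.979088
x = (-3844.262493·-5.954 − 113.196·-2534.602649) / 17071.979088 = 18.146439
y = (-182.016·-2534.602649 − -3844.262493·-141.244) / 17071.979088 = -4.782151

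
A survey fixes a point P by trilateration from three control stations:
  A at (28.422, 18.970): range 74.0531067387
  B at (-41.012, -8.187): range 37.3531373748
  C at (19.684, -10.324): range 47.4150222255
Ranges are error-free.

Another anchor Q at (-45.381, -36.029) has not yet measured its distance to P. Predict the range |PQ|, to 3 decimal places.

eq1: (x − 28.422)² + (y − 18.970)² = 74.0531067387²
eq2: (x + 41.012)² + (y + 8.187)² = 37.3531373748²
eq3: (x − 19.684)² + (y + 10.324)² = 47.4150222255²
eq2−eq3, eq2−eq1 (x²,y² cancel):
  121.392·x − 4.274·y = -2107.893742
  138.868·x + 54.314·y = -4669.945875
det = 121.392·54.314 − -4.274·138.868 = 7186.806920
x = (-2107.893742·54.314 − -4.274·-4669.945875) / 7186.806920 = -18.707542
y = (121.392·-4669.945875 − -2107.893742·138.868) / 7186.806920 = -38.149777
|P − Q| = √((-18.707542 − -45.381)² + (-38.149777 − -36.029)²) = 26.757636

26.758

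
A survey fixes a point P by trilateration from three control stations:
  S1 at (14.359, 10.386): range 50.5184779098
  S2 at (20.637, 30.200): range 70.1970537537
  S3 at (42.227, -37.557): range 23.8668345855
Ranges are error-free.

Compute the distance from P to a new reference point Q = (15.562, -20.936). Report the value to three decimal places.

eq1: (x − 14.359)² + (y − 10.386)² = 50.5184779098²
eq2: (x − 20.637)² + (y − 30.200)² = 70.1970537537²
eq3: (x − 42.227)² + (y + 37.557)² = 23.8668345855²
eq2−eq1, eq2−eq3 (x²,y² cancel):
  -12.556·x − 39.628·y = 1351.633853
  43.180·x − 135.514·y = 6213.722572
det = -12.556·-135.514 − -39.628·43.180 = 3412.650824
x = (1351.633853·-135.514 − -39.628·6213.722572) / 3412.650824 = 18.481846
y = (-12.556·6213.722572 − 1351.633853·43.180) / 3412.650824 = -39.963963
|P − Q| = √((18.481846 − 15.562)² + (-39.963963 − -20.936)²) = 19.250685

19.251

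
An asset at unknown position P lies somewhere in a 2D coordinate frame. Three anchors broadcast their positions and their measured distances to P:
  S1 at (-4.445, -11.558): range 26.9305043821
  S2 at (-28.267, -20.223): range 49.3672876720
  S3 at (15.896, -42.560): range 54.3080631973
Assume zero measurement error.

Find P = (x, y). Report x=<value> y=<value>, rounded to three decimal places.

x=9.652 y=11.388

eq1: (x + 4.445)² + (y + 11.558)² = 26.9305043821²
eq2: (x + 28.267)² + (y + 20.223)² = 49.3672876720²
eq3: (x − 15.896)² + (y + 42.560)² = 54.3080631973²
eq1−eq3, eq1−eq2 (x²,y² cancel):
  40.682·x − 62.004·y = -313.422635
  -47.644·x − 17.330·y = -657.229397
det = 40.682·-17.330 − -62.004·-47.644 = -3659.137636
x = (-313.422635·-17.330 − -62.004·-657.229397) / -3659.137636 = 9.652339
y = (40.682·-657.229397 − -313.422635·-47.644) / -3659.137636 = 11.387960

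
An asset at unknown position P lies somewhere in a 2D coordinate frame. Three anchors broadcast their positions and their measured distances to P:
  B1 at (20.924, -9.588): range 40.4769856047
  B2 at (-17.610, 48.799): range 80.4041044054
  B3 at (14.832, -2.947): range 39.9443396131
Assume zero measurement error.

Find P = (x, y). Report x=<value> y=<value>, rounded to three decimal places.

x=-13.122 y=-31.480

eq1: (x − 20.924)² + (y + 9.588)² = 40.4769856047²
eq2: (x + 17.610)² + (y − 48.799)² = 80.4041044054²
eq3: (x − 14.832)² + (y + 2.947)² = 39.9443396131²
eq2−eq1, eq2−eq3 (x²,y² cancel):
  77.068·x − 116.774·y = 2664.722661
  64.884·x − 103.492·y = 2406.488270
det = 77.068·-103.492 − -116.774·64.884 = -399.157240
x = (2664.722661·-103.492 − -116.774·2406.488270) / -399.157240 = -13.122106
y = (77.068·2406.488270 − 2664.722661·64.884) / -399.157240 = -31.479757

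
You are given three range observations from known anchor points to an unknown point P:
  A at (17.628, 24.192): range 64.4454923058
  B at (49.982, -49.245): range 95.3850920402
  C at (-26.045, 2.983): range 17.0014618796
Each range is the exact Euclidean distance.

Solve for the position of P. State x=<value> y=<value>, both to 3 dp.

eq1: (x − 17.628)² + (y − 24.192)² = 64.4454923058²
eq2: (x − 49.982)² + (y + 49.245)² = 95.3850920402²
eq3: (x + 26.045)² + (y − 2.983)² = 17.0014618796²
eq3−eq1, eq3−eq2 (x²,y² cancel):
  87.346·x + 42.418·y = -3655.412838
  152.054·x − 104.456·y = -4573.236042
det = 87.346·-104.456 − 42.418·152.054 = -15573.640348
x = (-3655.412838·-104.456 − 42.418·-4573.236042) / -15573.640348 = -36.973843
y = (87.346·-4573.236042 − -3655.412838·152.054) / -15573.640348 = -10.040444

x=-36.974 y=-10.040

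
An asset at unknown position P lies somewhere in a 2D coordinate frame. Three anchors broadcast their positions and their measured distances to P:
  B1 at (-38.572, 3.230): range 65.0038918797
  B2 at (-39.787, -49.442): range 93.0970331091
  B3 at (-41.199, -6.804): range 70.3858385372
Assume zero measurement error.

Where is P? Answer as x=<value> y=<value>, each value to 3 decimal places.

x=24.828 y=17.580

eq1: (x + 38.572)² + (y − 3.230)² = 65.0038918797²
eq2: (x + 39.787)² + (y + 49.442)² = 93.0970331091²
eq3: (x + 41.199)² + (y + 6.804)² = 70.3858385372²
eq3−eq1, eq3−eq2 (x²,y² cancel):
  5.254·x + 20.068·y = 483.240374
  2.824·x − 85.276·y = -1429.026591
det = 5.254·-85.276 − 20.068·2.824 = -504.712136
x = (483.240374·-85.276 − 20.068·-1429.026591) / -504.712136 = 24.828213
y = (5.254·-1429.026591 − 483.240374·2.824) / -504.712136 = 17.579876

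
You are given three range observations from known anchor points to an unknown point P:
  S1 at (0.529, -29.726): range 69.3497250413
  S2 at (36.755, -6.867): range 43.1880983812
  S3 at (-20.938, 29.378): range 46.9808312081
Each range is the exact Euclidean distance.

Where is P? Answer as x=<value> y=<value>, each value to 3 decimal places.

eq1: (x − 0.529)² + (y + 29.726)² = 69.3497250413²
eq2: (x − 36.755)² + (y + 6.867)² = 43.1880983812²
eq3: (x + 20.938)² + (y − 29.378)² = 46.9808312081²
eq2−eq3, eq2−eq1 (x²,y² cancel):
  -115.386·x + 72.490·y = -438.605645
  -72.452·x − 45.718·y = -3458.343319
det = -115.386·-45.718 − 72.490·-72.452 = 10527.262628
x = (-438.605645·-45.718 − 72.490·-3458.343319) / 10527.262628 = 25.718697
y = (-115.386·-3458.343319 − -438.605645·-72.452) / 10527.262628 = 34.887184

x=25.719 y=34.887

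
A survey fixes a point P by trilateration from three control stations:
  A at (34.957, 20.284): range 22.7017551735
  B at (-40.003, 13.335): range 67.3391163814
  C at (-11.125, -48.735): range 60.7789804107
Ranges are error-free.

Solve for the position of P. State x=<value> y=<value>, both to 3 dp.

x=25.893 y=-0.530

eq1: (x − 34.957)² + (y − 20.284)² = 22.7017551735²
eq2: (x + 40.003)² + (y − 13.335)² = 67.3391163814²
eq3: (x + 11.125)² + (y + 48.735)² = 60.7789804107²
eq3−eq1, eq3−eq2 (x²,y² cancel):
  92.164·x + 138.038·y = 2313.281427
  -57.756·x + 124.140·y = -1561.275751
det = 92.164·124.140 − 138.038·-57.756 = 19413.761688
x = (2313.281427·124.140 − 138.038·-1561.275751) / 19413.761688 = 25.893289
y = (92.164·-1561.275751 − 2313.281427·-57.756) / 19413.761688 = -0.529909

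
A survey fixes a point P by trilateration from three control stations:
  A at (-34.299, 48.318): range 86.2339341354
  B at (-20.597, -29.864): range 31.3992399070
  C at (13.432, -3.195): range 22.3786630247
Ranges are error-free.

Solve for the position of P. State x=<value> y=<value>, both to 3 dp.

x=10.480 y=-25.378

eq1: (x + 34.299)² + (y − 48.318)² = 86.2339341354²
eq2: (x + 20.597)² + (y + 29.864)² = 31.3992399070²
eq3: (x − 13.432)² + (y + 3.195)² = 22.3786630247²
eq1−eq3, eq1−eq2 (x²,y² cancel):
  95.462·x − 103.026·y = 3615.062962
  27.404·x − 156.364·y = 4255.423510
det = 95.462·-156.364 − -103.026·27.404 = -12103.495664
x = (3615.062962·-156.364 − -103.026·4255.423510) / -12103.495664 = 10.480149
y = (95.462·4255.423510 − 3615.062962·27.404) / -12103.495664 = -25.378127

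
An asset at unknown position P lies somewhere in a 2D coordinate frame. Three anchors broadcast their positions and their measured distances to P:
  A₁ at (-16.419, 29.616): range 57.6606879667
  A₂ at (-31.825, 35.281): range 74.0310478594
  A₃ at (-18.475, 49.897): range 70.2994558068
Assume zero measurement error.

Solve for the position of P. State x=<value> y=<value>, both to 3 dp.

eq1: (x + 16.419)² + (y − 29.616)² = 57.6606879667²
eq2: (x + 31.825)² + (y − 35.281)² = 74.0310478594²
eq3: (x + 18.475)² + (y − 49.897)² = 70.2994558068²
eq3−eq2, eq3−eq1 (x²,y² cancel):
  -26.700·x − 29.232·y = -1112.039208
  4.112·x − 40.562·y = -67.086667
det = -26.700·-40.562 − -29.232·4.112 = 1203.207384
x = (-1112.039208·-40.562 − -29.232·-67.086667) / 1203.207384 = 35.858704
y = (-26.700·-67.086667 − -1112.039208·4.112) / 1203.207384 = 5.289129

x=35.859 y=5.289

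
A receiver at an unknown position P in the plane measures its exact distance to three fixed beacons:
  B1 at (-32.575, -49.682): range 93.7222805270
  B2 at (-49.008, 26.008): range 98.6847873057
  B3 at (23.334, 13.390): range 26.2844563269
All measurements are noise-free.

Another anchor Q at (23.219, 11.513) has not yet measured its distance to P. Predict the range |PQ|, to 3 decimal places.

eq1: (x + 32.575)² + (y + 49.682)² = 93.7222805270²
eq2: (x + 49.008)² + (y − 26.008)² = 98.6847873057²
eq3: (x − 23.334)² + (y − 13.390)² = 26.2844563269²
eq2−eq3, eq2−eq1 (x²,y² cancel):
  144.684·x − 25.236·y = 6693.382129
  32.866·x − 151.380·y = 1406.052999
det = 144.684·-151.380 − -25.236·32.866 = -21072.857544
x = (6693.382129·-151.380 − -25.236·1406.052999) / -21072.857544 = 46.399072
y = (144.684·1406.052999 − 6693.382129·32.866) / -21072.857544 = 0.785433
|P − Q| = √((46.399072 − 23.219)² + (0.785433 − 11.513)²) = 25.542052

25.542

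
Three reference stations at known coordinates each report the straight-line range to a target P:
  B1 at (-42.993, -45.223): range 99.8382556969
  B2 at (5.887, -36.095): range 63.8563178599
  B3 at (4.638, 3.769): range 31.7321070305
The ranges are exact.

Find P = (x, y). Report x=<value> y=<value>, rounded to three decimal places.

eq1: (x + 42.993)² + (y + 45.223)² = 99.8382556969²
eq2: (x − 5.887)² + (y + 36.095)² = 63.8563178599²
eq3: (x − 4.638)² + (y − 3.769)² = 31.7321070305²
eq2−eq1, eq2−eq3 (x²,y² cancel):
  -97.760·x − 18.256·y = -3334.035986
  -2.498·x + 79.728·y = 1768.913325
det = -97.760·79.728 − -18.256·-2.498 = -7839.812768
x = (-3334.035986·79.728 − -18.256·1768.913325) / -7839.812768 = 29.786775
y = (-97.760·1768.913325 − -3334.035986·-2.498) / -7839.812768 = 23.120117

x=29.787 y=23.120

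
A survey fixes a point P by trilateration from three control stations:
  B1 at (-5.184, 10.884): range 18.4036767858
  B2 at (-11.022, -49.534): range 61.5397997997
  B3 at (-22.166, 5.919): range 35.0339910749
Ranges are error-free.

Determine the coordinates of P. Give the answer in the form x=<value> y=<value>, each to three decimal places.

eq1: (x + 5.184)² + (y − 10.884)² = 18.4036767858²
eq2: (x + 11.022)² + (y + 49.534)² = 61.5397997997²
eq3: (x + 22.166)² + (y − 5.919)² = 35.0339910749²
eq3−eq1, eq3−eq2 (x²,y² cancel):
  33.964·x + 9.930·y = 507.654406
  22.288·x − 110.906·y = -511.030906
det = 33.964·-110.906 − 9.930·22.288 = -3988.131224
x = (507.654406·-110.906 − 9.930·-511.030906) / -3988.131224 = 12.844959
y = (33.964·-511.030906 − 507.654406·22.288) / -3988.131224 = 7.189145

x=12.845 y=7.189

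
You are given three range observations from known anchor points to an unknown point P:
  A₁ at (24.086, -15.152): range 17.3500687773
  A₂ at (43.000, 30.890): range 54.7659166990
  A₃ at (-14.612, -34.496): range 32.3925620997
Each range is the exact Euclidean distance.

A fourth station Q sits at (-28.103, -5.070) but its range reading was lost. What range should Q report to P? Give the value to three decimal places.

eq1: (x − 24.086)² + (y + 15.152)² = 17.3500687773²
eq2: (x − 43.000)² + (y − 30.890)² = 54.7659166990²
eq3: (x + 14.612)² + (y + 34.496)² = 32.3925620997²
eq2−eq1, eq2−eq3 (x²,y² cancel):
  -37.828·x − 92.084·y = 704.807145
  -115.224·x − 130.772·y = 550.320012
det = -37.828·-130.772 − -92.084·-115.224 = -5663.443600
x = (704.807145·-130.772 − -92.084·550.320012) / -5663.443600 = 7.326527
y = (-37.828·550.320012 − 704.807145·-115.224) / -5663.443600 = -10.663688
|P − Q| = √((7.326527 − -28.103)² + (-10.663688 − -5.070)²) = 35.868380

35.868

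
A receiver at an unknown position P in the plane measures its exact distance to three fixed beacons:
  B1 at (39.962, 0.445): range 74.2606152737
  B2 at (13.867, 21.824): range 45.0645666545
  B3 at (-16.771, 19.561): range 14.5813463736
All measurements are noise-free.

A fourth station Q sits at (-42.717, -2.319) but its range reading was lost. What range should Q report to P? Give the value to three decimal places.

eq1: (x − 39.962)² + (y − 0.445)² = 74.2606152737²
eq2: (x − 13.867)² + (y − 21.824)² = 45.0645666545²
eq3: (x + 16.771)² + (y − 19.561)² = 14.5813463736²
eq1−eq2, eq1−eq3 (x²,y² cancel):
  -52.190·x + 42.758·y = 2555.245009
  -113.466·x + 38.232·y = 4368.763012
det = -52.190·38.232 − 42.758·-113.466 = 2856.251148
x = (2555.245009·38.232 − 42.758·4368.763012) / 2856.251148 = -31.197341
y = (-52.190·4368.763012 − 2555.245009·-113.466) / 2856.251148 = 21.681458
|P − Q| = √((-31.197341 − -42.717)² + (21.681458 − -2.319)²) = 26.621880

26.622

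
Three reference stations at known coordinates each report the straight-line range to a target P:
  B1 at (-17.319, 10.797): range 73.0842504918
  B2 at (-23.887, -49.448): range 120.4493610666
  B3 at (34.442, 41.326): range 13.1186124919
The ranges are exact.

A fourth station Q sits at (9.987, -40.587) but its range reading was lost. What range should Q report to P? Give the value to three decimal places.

eq1: (x + 17.319)² + (y − 10.797)² = 73.0842504918²
eq2: (x + 23.887)² + (y + 49.448)² = 120.4493610666²
eq3: (x − 34.442)² + (y − 41.326)² = 13.1186124919²
eq1−eq3, eq1−eq2 (x²,y² cancel):
  103.522·x + 61.058·y = 7646.776346
  -13.136·x − 120.490·y = -6567.570408
det = 103.522·-120.490 − 61.058·-13.136 = -11671.307892
x = (7646.776346·-120.490 − 61.058·-6567.570408) / -11671.307892 = 44.584324
y = (103.522·-6567.570408 − 7646.776346·-13.136) / -11671.307892 = 49.646533
|P − Q| = √((44.584324 − 9.987)² + (49.646533 − -40.587)²) = 96.638839

96.639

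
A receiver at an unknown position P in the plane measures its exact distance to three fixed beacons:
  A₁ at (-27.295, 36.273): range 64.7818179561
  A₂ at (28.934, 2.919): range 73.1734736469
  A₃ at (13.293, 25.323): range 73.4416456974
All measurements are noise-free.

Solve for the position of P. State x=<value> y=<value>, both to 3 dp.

eq1: (x + 27.295)² + (y − 36.273)² = 64.7818179561²
eq2: (x − 28.934)² + (y − 2.919)² = 73.1734736469²
eq3: (x − 13.293)² + (y − 25.323)² = 73.4416456974²
eq3−eq1, eq3−eq2 (x²,y² cancel):
  -81.176·x + 21.900·y = 2439.780761
  31.282·x − 44.808·y = 67.056816
det = -81.176·-44.808 − 21.900·31.282 = 2952.258408
x = (2439.780761·-44.808 − 21.900·67.056816) / 2952.258408 = -37.527284
y = (-81.176·67.056816 − 2439.780761·31.282) / 2952.258408 = -27.695620

x=-37.527 y=-27.696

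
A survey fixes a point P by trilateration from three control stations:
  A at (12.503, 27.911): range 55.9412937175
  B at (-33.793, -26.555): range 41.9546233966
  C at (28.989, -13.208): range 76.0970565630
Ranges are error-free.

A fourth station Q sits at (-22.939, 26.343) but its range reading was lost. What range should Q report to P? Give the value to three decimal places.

22.238

eq1: (x − 12.503)² + (y − 27.911)² = 55.9412937175²
eq2: (x + 33.793)² + (y + 26.555)² = 41.9546233966²
eq3: (x − 28.989)² + (y + 13.208)² = 76.0970565630²
eq2−eq3, eq2−eq1 (x²,y² cancel):
  125.564·x + 26.694·y = -4862.893082
  92.592·x + 108.932·y = -2281.023862
det = 125.564·108.932 − 26.694·92.592 = 11206.286800
x = (-4862.893082·108.932 − 26.694·-2281.023862) / 11206.286800 = -41.836786
y = (125.564·-2281.023862 − -4862.893082·92.592) / 11206.286800 = 14.621303
|P − Q| = √((-41.836786 − -22.939)² + (14.621303 − 26.343)²) = 22.237906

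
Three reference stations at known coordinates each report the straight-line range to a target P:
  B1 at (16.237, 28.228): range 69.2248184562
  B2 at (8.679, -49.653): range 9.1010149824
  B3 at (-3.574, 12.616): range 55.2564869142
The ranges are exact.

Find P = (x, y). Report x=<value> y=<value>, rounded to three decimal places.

eq1: (x − 16.237)² + (y − 28.228)² = 69.2248184562²
eq2: (x − 8.679)² + (y + 49.653)² = 9.1010149824²
eq3: (x + 3.574)² + (y − 12.616)² = 55.2564869142²
eq1−eq2, eq1−eq3 (x²,y² cancel):
  -15.116·x − 155.762·y = 6189.532314
  -39.622·x − 31.224·y = 850.272923
det = -15.116·-31.224 − -155.762·-39.622 = -5699.619980
x = (6189.532314·-31.224 − -155.762·850.272923) / -5699.619980 = 10.671193
y = (-15.116·850.272923 − 6189.532314·-39.622) / -5699.619980 = -40.772705

x=10.671 y=-40.773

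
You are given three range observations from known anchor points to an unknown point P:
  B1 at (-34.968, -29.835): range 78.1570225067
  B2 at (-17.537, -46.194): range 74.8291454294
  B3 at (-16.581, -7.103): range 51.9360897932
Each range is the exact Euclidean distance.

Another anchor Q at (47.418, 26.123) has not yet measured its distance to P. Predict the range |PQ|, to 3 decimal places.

22.380

eq1: (x + 34.968)² + (y + 29.835)² = 78.1570225067²
eq2: (x + 17.537)² + (y + 46.194)² = 74.8291454294²
eq3: (x + 16.581)² + (y + 7.103)² = 51.9360897932²
eq1−eq2, eq1−eq3 (x²,y² cancel):
  34.862·x − 32.718·y = 837.662917
  36.774·x + 45.464·y = 1623.656665
det = 34.862·45.464 − -32.718·36.774 = 2788.137700
x = (837.662917·45.464 − -32.718·1623.656665) / 2788.137700 = 32.712267
y = (34.862·1623.656665 − 837.662917·36.774) / 2788.137700 = 9.253382
|P − Q| = √((32.712267 − 47.418)² + (9.253382 − 26.123)²) = 22.379513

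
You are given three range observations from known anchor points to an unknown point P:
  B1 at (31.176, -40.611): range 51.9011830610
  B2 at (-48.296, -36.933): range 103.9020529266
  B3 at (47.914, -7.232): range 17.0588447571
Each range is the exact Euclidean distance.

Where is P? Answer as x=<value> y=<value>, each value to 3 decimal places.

x=44.648 y=9.511

eq1: (x − 31.176)² + (y + 40.611)² = 51.9011830610²
eq2: (x + 48.296)² + (y + 36.933)² = 103.9020529266²
eq3: (x − 47.914)² + (y + 7.232)² = 17.0588447571²
eq3−eq1, eq3−eq2 (x²,y² cancel):
  -33.476·x − 66.758·y = -2129.585542
  -192.420·x − 59.402·y = -9156.135533
det = -33.476·-59.402 − -66.758·-192.420 = -10857.033008
x = (-2129.585542·-59.402 − -66.758·-9156.135533) / -10857.033008 = 44.647894
y = (-33.476·-9156.135533 − -2129.585542·-192.420) / -10857.033008 = 9.511259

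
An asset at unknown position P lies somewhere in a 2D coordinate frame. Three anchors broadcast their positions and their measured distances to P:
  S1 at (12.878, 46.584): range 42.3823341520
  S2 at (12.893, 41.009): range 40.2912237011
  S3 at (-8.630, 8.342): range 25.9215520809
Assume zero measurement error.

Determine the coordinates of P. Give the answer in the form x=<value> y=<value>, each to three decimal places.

eq1: (x − 12.878)² + (y − 46.584)² = 42.3823341520²
eq2: (x − 12.893)² + (y − 41.009)² = 40.2912237011²
eq3: (x + 8.630)² + (y − 8.342)² = 25.9215520809²
eq1−eq2, eq1−eq3 (x²,y² cancel):
  0.030·x − 11.150·y = -315.064869
  -43.016·x − 76.484·y = -1067.510690
det = 0.030·-76.484 − -11.150·-43.016 = -481.922920
x = (-315.064869·-76.484 − -11.150·-1067.510690) / -481.922920 = -25.304207
y = (0.030·-1067.510690 − -315.064869·-43.016) / -481.922920 = 28.188856

x=-25.304 y=28.189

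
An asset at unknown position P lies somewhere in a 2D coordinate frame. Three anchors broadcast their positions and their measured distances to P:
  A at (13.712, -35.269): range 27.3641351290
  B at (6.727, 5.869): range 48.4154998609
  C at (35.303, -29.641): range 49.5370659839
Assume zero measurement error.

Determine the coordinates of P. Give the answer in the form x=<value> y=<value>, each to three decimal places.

x=-13.504 y=-38.117

eq1: (x − 13.712)² + (y + 35.269)² = 27.3641351290²
eq2: (x − 6.727)² + (y − 5.869)² = 48.4154998609²
eq3: (x − 35.303)² + (y + 29.641)² = 49.5370659839²
eq3−eq1, eq3−eq2 (x²,y² cancel):
  -43.182·x − 11.256·y = 1012.155630
  -57.152·x + 71.020·y = -1935.332720
det = -43.182·71.020 − -11.256·-57.152 = -3710.088552
x = (1012.155630·71.020 − -11.256·-1935.332720) / -3710.088552 = -13.503502
y = (-43.182·-1935.332720 − 1012.155630·-57.152) / -3710.088552 = -38.117219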